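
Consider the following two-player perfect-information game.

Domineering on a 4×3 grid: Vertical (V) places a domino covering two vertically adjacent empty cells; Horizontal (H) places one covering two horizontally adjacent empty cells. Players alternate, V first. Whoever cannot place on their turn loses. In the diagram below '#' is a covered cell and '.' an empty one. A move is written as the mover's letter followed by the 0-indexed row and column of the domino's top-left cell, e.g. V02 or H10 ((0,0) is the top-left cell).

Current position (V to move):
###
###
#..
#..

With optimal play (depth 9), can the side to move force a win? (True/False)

p1 V@[###/###/#../#..]: V21[###/###/##./##.]+1* V22[###/###/#.#/#.#]+1
p2 H@[###/###/##./##.] terminal -1; root [###/###/#../#..] d9

V winning at [###/###/#../#..]: True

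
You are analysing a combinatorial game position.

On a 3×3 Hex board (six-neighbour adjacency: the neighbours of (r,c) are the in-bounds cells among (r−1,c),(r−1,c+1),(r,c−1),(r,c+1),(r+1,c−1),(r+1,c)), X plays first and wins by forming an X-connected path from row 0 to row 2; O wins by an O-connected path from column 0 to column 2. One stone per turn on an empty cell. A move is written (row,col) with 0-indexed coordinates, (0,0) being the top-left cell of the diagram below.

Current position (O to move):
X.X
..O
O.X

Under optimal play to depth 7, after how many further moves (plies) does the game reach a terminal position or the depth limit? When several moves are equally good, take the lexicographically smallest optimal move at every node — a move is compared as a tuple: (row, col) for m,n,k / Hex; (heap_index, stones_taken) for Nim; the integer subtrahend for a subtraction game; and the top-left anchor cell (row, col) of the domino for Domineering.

p1 O@[X.X/..O/O.X]: (0,1)[XOX/..O/O.X]+1* (1,0)[X.X/O.O/O.X]+1 (1,1)[X.X/.OO/O.X]+1 (2,1)[X.X/..O/OOX]+1
p2 X@[XOX/..O/O.X]: (1,0)[XOX/X.O/O.X]-1* (1,1)[XOX/.XO/O.X]-1 (2,1)[XOX/..O/OXX]-1
p3 O@[XOX/X.O/O.X]: (1,1)[XOX/XOO/O.X]+1* (2,1)[XOX/X.O/OOX]+1
p4 X@[XOX/XOO/O.X] terminal -1; root [X.X/..O/O.X] d7

PV length from [X.X/..O/O.X]: 3 plies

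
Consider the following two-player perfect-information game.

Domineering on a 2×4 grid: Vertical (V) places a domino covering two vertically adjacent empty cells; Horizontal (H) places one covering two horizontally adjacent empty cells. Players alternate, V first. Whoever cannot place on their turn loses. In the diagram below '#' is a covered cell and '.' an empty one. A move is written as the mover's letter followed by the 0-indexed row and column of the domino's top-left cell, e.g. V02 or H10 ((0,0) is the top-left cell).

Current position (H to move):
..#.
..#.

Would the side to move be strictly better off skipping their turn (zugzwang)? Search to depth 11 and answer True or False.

p1 H@[..#./..#.]: H00[###./..#.]+1* H10[..#./###.]+1
p2 V@[###./..#.]: V03[####/..##]-1*
p3 H@[####/..##]: H10[####/####]+1*
p4 V@[####/####] terminal -1; root [..#./..#.] d11
suppose H passes — search the same position with V to move:
pass> p1 V@[..#./..#.]: V00[#.#./#.#.]+1* V01[.##./.##.]+1 V03[..##/..##]-1
pass> p2 H@[#.#./#.#.] terminal -1; root [..#./..#.] d11
for H: play +1, pass -1

zugzwang(..#./..#., H) = False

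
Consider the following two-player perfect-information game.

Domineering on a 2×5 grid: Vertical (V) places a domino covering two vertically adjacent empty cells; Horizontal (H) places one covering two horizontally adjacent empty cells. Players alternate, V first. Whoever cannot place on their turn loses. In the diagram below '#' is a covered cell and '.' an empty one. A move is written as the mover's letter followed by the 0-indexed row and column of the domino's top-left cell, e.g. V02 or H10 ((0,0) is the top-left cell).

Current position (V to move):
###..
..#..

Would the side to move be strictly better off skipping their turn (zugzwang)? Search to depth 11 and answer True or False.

zugzwang(###../..#.., V) = False

ply 1, V at ###../..#.. | V03=+1→####./..##.*; V04=+1→###.#/..#.#
ply 2, H at ####./..##. | H10=-1→####./####.*
ply 3, V at ####./####. | V04=+1→#####/#####*
ply 4: #####/##### is terminal -1 (H); from ###../..#.. depth 11
pass branch (H moves first from the same position):
  | ply 1, H at ###../..#.. | H03=+1→#####/..#..*; H10=-1→###../###..; H13=+1→###../..###
  | ply 2: #####/..#.. is terminal -1 (V); from ###../..#.. depth 11
V moving scores +1; V passing scores -1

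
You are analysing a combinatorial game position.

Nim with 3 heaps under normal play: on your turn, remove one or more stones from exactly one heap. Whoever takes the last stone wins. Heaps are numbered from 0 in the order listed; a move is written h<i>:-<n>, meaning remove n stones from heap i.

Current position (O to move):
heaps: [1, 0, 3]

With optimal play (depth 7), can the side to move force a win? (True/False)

O winning at [(1,0,3)]: True

[(1,0,3)] O move#1: h0:-1:-1/(0,0,3), h2:-1:-1/(1,0,2), h2:-2:+1/(1,0,1)*, h2:-3:-1/(1,0,0)
[(1,0,1)] X move#2: h0:-1:-1/(0,0,1)*, h2:-1:-1/(1,0,0)
[(0,0,1)] O move#3: h2:-1:+1/(0,0,0)*
[(0,0,0)] end (terminal -1, X#4); searched (1,0,3) to 7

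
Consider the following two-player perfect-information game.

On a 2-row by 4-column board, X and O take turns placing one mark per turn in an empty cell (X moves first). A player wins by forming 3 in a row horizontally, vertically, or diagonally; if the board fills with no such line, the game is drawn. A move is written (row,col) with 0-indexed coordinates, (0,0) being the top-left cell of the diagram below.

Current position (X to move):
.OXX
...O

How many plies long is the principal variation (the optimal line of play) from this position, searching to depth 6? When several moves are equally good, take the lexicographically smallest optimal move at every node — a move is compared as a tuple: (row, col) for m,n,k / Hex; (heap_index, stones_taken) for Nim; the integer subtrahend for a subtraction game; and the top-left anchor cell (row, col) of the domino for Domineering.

[.OXX/...O] X move#1: (0,0):+0/XOXX/...O*, (1,0):+0/.OXX/X..O, (1,1):+0/.OXX/.X.O, (1,2):+0/.OXX/..XO
[XOXX/...O] O move#2: (1,0):+0/XOXX/O..O*, (1,1):+0/XOXX/.O.O, (1,2):+0/XOXX/..OO
[XOXX/O..O] X move#3: (1,1):+0/XOXX/OX.O*, (1,2):+0/XOXX/O.XO
[XOXX/OX.O] O move#4: (1,2):+0/XOXX/OXOO*
[XOXX/OXOO] end (terminal +0, X#5); searched .OXX/...O to 6

PV length from [.OXX/...O]: 4 plies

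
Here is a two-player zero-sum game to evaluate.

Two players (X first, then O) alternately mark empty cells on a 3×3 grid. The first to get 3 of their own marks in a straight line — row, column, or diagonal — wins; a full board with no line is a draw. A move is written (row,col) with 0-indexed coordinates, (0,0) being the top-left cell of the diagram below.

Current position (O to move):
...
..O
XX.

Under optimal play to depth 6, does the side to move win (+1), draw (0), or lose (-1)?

[.../..O/XX.] O move#1: (0,0):-1/O../..O/XX., (0,1):-1/.O./..O/XX., (0,2):-1/..O/..O/XX., (1,0):-1/.../O.O/XX., (1,1):-1/.../.OO/XX., (2,2):+1/.../..O/XXO*
[.../..O/XXO] X move#2: (0,0):-1/X../..O/XXO*, (0,1):-1/.X./..O/XXO, (0,2):-1/..X/..O/XXO, (1,0):-1/.../X.O/XXO, (1,1):-1/.../.XO/XXO
[X../..O/XXO] O move#3: (0,1):-1/XO./..O/XXO, (0,2):+1/X.O/..O/XXO*, (1,0):+1/X../O.O/XXO, (1,1):-1/X../.OO/XXO
[X.O/..O/XXO] end (terminal -1, X#4); searched .../..O/XX. to 6

value(.../..O/XX., O) = +1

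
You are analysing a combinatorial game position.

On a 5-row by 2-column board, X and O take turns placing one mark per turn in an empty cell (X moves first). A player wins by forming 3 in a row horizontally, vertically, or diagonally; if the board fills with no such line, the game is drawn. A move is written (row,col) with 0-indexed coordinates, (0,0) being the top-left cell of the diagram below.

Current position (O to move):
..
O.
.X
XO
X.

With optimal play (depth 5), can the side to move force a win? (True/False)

ply 1, O at ../O./.X/XO/X. | (0,0)=-1→O./O./.X/XO/X.; (0,1)=-1→.O/O./.X/XO/X.; (1,1)=-1→../OO/.X/XO/X.; (2,0)=+0→../O./OX/XO/X.*; (4,1)=-1→../O./.X/XO/XO
ply 2, X at ../O./OX/XO/X. | (0,0)=+0→X./O./OX/XO/X.*; (0,1)=-1→.X/O./OX/XO/X.; (1,1)=-1→../OX/OX/XO/X.; (4,1)=-1→../O./OX/XO/XX
ply 3, O at X./O./OX/XO/X. | (0,1)=+0→XO/O./OX/XO/X.*; (1,1)=+0→X./OO/OX/XO/X.; (4,1)=+0→X./O./OX/XO/XO
ply 4, X at XO/O./OX/XO/X. | (1,1)=+0→XO/OX/OX/XO/X.*; (4,1)=+0→XO/O./OX/XO/XX
ply 5, O at XO/OX/OX/XO/X. | (4,1)=+0→XO/OX/OX/XO/XO*
ply 6: XO/OX/OX/XO/XO is terminal +0 (X); from ../O./.X/XO/X. depth 5

O winning at [../O./.X/XO/X.]: False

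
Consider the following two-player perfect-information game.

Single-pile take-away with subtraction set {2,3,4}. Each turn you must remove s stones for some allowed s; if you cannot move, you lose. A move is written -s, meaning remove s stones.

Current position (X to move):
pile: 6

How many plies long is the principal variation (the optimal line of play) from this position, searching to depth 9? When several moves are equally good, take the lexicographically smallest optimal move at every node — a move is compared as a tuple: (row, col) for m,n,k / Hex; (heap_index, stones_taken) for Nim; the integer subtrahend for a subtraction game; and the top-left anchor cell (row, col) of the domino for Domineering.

p1 X@[6]: -2[4]-1* -3[3]-1 -4[2]-1
p2 O@[4]: -2[2]-1 -3[1]+1* -4[0]+1
p3 X@[1] terminal -1; root [6] d9

PV length from [6]: 2 plies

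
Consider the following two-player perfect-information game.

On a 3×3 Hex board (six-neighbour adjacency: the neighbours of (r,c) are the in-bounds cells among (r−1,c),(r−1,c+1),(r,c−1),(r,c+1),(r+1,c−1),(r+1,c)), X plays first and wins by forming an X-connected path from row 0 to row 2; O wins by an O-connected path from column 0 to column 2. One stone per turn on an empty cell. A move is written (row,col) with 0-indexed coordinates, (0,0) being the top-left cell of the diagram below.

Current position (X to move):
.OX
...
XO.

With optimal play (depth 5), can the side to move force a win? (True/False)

p1 X@[.OX/.../XO.]: (0,0)[XOX/.../XO.]+1* (1,0)[.OX/X../XO.]+1 (1,1)[.OX/.X./XO.]+1 (1,2)[.OX/..X/XO.]+1 (2,2)[.OX/.../XOX]+1
p2 O@[XOX/.../XO.]: (1,0)[XOX/O../XO.]-1* (1,1)[XOX/.O./XO.]-1 (1,2)[XOX/..O/XO.]-1 (2,2)[XOX/.../XOO]-1
p3 X@[XOX/O../XO.]: (1,1)[XOX/OX./XO.]+1* (1,2)[XOX/O.X/XO.]+1 (2,2)[XOX/O../XOX]+1
p4 O@[XOX/OX./XO.] terminal -1; root [.OX/.../XO.] d5

X winning at [.OX/.../XO.]: True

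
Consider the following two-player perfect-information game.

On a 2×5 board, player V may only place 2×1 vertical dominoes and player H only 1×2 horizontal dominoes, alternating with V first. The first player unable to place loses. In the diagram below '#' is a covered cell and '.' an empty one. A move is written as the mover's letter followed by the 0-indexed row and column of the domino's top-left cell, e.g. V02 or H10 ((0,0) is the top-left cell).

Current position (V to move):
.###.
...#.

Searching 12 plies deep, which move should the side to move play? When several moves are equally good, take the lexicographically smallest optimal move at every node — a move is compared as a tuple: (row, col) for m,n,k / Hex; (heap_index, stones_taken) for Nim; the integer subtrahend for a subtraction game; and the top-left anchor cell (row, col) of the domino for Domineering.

ply 1, V at .###./...#. | V00=+1→####./#..#.*; V04=-1→.####/...##
ply 2, H at ####./#..#. | H11=-1→####./####.*
ply 3, V at ####./####. | V04=+1→#####/#####*
ply 4: #####/##### is terminal -1 (H); from .###./...#. depth 12

V's best at [.###./...#.]: V00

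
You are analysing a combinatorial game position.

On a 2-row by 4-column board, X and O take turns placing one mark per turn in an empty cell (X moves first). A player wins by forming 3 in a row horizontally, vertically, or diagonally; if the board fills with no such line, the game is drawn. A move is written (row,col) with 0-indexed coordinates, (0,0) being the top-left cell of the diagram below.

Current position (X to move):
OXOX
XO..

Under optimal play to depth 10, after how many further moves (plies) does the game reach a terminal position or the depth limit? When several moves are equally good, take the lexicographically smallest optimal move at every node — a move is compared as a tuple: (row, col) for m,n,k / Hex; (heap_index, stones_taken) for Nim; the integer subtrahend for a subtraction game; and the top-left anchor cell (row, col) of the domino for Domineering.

PV length from [OXOX/XO..]: 2 plies

p1 X@[OXOX/XO..]: (1,2)[OXOX/XOX.]+0* (1,3)[OXOX/XO.X]+0
p2 O@[OXOX/XOX.]: (1,3)[OXOX/XOXO]+0*
p3 X@[OXOX/XOXO] terminal +0; root [OXOX/XO..] d10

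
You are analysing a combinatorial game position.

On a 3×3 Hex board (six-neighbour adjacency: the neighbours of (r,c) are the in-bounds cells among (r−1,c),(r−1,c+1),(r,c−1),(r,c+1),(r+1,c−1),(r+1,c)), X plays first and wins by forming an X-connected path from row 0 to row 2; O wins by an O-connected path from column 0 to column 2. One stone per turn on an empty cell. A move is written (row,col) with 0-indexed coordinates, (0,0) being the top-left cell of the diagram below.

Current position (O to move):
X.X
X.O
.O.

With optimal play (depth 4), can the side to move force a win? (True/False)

[X.X/X.O/.O.] O move#1: (0,1):-1/XOX/X.O/.O., (1,1):-1/X.X/XOO/.O., (2,0):+1/X.X/X.O/OO.*, (2,2):-1/X.X/X.O/.OO
[X.X/X.O/OO.] end (terminal -1, X#2); searched X.X/X.O/.O. to 4

O winning at [X.X/X.O/.O.]: True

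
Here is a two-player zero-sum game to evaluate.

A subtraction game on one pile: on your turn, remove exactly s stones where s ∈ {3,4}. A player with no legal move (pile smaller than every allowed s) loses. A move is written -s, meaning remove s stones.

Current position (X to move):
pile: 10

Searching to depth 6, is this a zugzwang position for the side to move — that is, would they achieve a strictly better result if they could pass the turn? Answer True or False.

p1 X@[10]: -3[7]+1* -4[6]-1
p2 O@[7]: -3[4]-1* -4[3]-1
p3 X@[4]: -3[1]+1* -4[0]+1
p4 O@[1] terminal -1; root [10] d6
suppose X passes — search the same position with O to move:
pass> p1 O@[10]: -3[7]+1* -4[6]-1
pass> p2 X@[7]: -3[4]-1* -4[3]-1
pass> p3 O@[4]: -3[1]+1* -4[0]+1
pass> p4 X@[1] terminal -1; root [10] d6
for X: play +1, pass -1

zugzwang(10, X) = False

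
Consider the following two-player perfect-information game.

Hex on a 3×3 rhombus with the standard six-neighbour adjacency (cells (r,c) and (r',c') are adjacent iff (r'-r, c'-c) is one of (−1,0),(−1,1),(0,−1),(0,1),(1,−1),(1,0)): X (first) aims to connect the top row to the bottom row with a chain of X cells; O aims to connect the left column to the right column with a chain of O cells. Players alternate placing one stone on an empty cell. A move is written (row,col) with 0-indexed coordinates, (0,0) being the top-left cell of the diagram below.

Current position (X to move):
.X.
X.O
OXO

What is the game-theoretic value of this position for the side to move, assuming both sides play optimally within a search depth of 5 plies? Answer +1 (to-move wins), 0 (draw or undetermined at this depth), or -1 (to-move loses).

ply 1, X at .X./X.O/OXO | (0,0)=-1→XX./X.O/OXO; (0,2)=-1→.XX/X.O/OXO; (1,1)=+1→.X./XXO/OXO*
ply 2: .X./XXO/OXO is terminal -1 (O); from .X./X.O/OXO depth 5

value(.X./X.O/OXO, X) = +1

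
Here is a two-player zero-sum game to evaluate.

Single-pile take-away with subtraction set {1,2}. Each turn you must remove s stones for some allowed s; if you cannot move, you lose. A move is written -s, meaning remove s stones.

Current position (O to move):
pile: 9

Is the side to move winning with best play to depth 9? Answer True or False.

O winning at [9]: False

p1 O@[9]: -1[8]-1* -2[7]-1
p2 X@[8]: -1[7]-1 -2[6]+1*
p3 O@[6]: -1[5]-1* -2[4]-1
p4 X@[5]: -1[4]-1 -2[3]+1*
p5 O@[3]: -1[2]-1* -2[1]-1
p6 X@[2]: -1[1]-1 -2[0]+1*
p7 O@[0] terminal -1; root [9] d9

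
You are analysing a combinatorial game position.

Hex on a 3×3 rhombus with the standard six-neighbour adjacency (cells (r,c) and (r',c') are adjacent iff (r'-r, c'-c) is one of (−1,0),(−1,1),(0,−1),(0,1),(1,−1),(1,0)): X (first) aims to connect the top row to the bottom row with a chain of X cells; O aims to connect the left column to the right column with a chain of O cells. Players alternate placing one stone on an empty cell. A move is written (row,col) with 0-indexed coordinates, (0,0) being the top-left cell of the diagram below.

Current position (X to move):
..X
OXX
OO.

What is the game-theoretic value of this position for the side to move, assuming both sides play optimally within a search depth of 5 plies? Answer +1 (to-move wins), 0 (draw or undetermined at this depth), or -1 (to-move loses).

p1 X@[..X/OXX/OO.]: (0,0)[X.X/OXX/OO.]-1 (0,1)[.XX/OXX/OO.]-1 (2,2)[..X/OXX/OOX]+1*
p2 O@[..X/OXX/OOX] terminal -1; root [..X/OXX/OO.] d5

value(..X/OXX/OO., X) = +1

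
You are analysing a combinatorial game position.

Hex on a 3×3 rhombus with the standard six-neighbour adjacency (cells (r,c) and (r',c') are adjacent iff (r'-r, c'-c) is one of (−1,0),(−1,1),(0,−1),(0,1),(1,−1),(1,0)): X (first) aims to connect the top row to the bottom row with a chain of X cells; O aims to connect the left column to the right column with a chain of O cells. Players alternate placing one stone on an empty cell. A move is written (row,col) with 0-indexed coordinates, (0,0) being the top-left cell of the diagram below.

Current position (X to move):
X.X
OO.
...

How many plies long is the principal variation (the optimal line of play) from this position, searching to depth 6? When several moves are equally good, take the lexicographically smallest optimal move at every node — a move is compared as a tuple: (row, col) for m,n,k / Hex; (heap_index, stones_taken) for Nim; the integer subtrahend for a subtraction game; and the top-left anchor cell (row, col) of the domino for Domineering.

ply 1, X at X.X/OO./... | (0,1)=-1→XXX/OO./...; (1,2)=+1→X.X/OOX/...*; (2,0)=-1→X.X/OO./X..; (2,1)=-1→X.X/OO./.X.; (2,2)=-1→X.X/OO./..X
ply 2, O at X.X/OOX/... | (0,1)=-1→XOX/OOX/...*; (2,0)=-1→X.X/OOX/O..; (2,1)=-1→X.X/OOX/.O.; (2,2)=-1→X.X/OOX/..O
ply 3, X at XOX/OOX/... | (2,0)=+1→XOX/OOX/X..*; (2,1)=+1→XOX/OOX/.X.; (2,2)=+1→XOX/OOX/..X
ply 4, O at XOX/OOX/X.. | (2,1)=-1→XOX/OOX/XO.*; (2,2)=-1→XOX/OOX/X.O
ply 5, X at XOX/OOX/XO. | (2,2)=+1→XOX/OOX/XOX*
ply 6: XOX/OOX/XOX is terminal -1 (O); from X.X/OO./... depth 6

PV length from [X.X/OO./...]: 5 plies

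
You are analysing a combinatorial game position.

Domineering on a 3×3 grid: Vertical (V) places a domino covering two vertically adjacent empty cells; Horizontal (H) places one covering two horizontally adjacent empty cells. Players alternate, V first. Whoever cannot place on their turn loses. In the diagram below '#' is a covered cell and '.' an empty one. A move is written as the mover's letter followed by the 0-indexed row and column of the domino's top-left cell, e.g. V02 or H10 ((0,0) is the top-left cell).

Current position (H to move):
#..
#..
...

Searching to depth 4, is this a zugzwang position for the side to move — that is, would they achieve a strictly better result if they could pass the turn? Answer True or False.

zugzwang(#../#../..., H) = False

p1 H@[#../#../...]: H01[###/#../...]-1 H11[#../###/...]+1* H20[#../#../##.]-1 H21[#../#../.##]-1
p2 V@[#../###/...] terminal -1; root [#../#../...] d4
suppose H passes — search the same position with V to move:
pass> p1 V@[#../#../...]: V01[##./##./...]+1* V02[#.#/#.#/...]+1 V11[#../##./.#.]+1 V12[#../#.#/..#]+1
pass> p2 H@[##./##./...]: H20[##./##./##.]-1* H21[##./##./.##]-1
pass> p3 V@[##./##./##.]: V02[###/###/##.]+1* V12[##./###/###]+1
pass> p4 H@[###/###/##.] terminal -1; root [#../#../...] d4
for H: play +1, pass -1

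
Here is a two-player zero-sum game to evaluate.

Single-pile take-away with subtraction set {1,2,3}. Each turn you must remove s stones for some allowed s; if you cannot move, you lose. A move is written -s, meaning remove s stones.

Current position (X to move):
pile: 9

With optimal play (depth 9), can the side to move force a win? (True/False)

p1 X@[9]: -1[8]+1* -2[7]-1 -3[6]-1
p2 O@[8]: -1[7]-1* -2[6]-1 -3[5]-1
p3 X@[7]: -1[6]-1 -2[5]-1 -3[4]+1*
p4 O@[4]: -1[3]-1* -2[2]-1 -3[1]-1
p5 X@[3]: -1[2]-1 -2[1]-1 -3[0]+1*
p6 O@[0] terminal -1; root [9] d9

X winning at [9]: True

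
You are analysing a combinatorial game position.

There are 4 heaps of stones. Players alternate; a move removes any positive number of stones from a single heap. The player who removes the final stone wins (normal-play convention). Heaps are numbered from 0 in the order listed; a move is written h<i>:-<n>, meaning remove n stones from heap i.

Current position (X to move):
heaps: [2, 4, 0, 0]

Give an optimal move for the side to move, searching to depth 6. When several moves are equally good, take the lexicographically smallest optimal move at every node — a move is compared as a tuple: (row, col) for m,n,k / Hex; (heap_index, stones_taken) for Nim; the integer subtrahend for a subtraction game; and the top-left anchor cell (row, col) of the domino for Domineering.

[(2,4,0,0)] X move#1: h0:-1:-1/(1,4,0,0), h0:-2:-1/(0,4,0,0), h1:-1:-1/(2,3,0,0), h1:-2:+1/(2,2,0,0)*, h1:-3:-1/(2,1,0,0), h1:-4:-1/(2,0,0,0)
[(2,2,0,0)] O move#2: h0:-1:-1/(1,2,0,0)*, h0:-2:-1/(0,2,0,0), h1:-1:-1/(2,1,0,0), h1:-2:-1/(2,0,0,0)
[(1,2,0,0)] X move#3: h0:-1:-1/(0,2,0,0), h1:-1:+1/(1,1,0,0)*, h1:-2:-1/(1,0,0,0)
[(1,1,0,0)] O move#4: h0:-1:-1/(0,1,0,0)*, h1:-1:-1/(1,0,0,0)
[(0,1,0,0)] X move#5: h1:-1:+1/(0,0,0,0)*
[(0,0,0,0)] end (terminal -1, O#6); searched (2,4,0,0) to 6

X's best at [(2,4,0,0)]: h1:-2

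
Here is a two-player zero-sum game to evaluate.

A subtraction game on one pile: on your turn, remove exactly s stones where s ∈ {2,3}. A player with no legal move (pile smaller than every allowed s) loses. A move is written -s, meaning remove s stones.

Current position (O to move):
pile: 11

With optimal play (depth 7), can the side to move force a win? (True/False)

ply 1, O at 11 | -2=-1→9*; -3=-1→8
ply 2, X at 9 | -2=-1→7; -3=+1→6*
ply 3, O at 6 | -2=-1→4*; -3=-1→3
ply 4, X at 4 | -2=-1→2; -3=+1→1*
ply 5: 1 is terminal -1 (O); from 11 depth 7

O winning at [11]: False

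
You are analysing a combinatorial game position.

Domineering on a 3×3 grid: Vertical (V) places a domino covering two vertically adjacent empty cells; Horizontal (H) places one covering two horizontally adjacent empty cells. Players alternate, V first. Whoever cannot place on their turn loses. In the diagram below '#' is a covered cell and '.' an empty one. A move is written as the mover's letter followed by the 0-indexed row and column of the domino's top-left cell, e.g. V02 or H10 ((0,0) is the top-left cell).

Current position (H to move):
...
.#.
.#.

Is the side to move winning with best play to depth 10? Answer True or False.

H winning at [.../.#./.#.]: False

ply 1, H at .../.#./.#. | H00=-1→##./.#./.#.*; H01=-1→.##/.#./.#.
ply 2, V at ##./.#./.#. | V02=+1→###/.##/.#.*; V10=+1→##./##./##.; V12=+1→##./.##/.##
ply 3: ###/.##/.#. is terminal -1 (H); from .../.#./.#. depth 10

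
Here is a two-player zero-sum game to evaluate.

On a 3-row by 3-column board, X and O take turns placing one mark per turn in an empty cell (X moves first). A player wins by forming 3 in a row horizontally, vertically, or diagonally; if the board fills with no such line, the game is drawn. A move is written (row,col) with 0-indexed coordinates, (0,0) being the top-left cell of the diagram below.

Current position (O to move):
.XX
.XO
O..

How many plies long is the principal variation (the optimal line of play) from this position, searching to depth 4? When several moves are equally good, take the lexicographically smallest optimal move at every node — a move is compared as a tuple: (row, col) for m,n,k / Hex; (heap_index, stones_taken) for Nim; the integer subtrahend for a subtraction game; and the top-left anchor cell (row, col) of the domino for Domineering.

PV length from [.XX/.XO/O..]: 2 plies

[.XX/.XO/O..] O move#1: (0,0):-1/OXX/.XO/O..*, (1,0):-1/.XX/OXO/O.., (2,1):-1/.XX/.XO/OO., (2,2):-1/.XX/.XO/O.O
[OXX/.XO/O..] X move#2: (1,0):+0/OXX/XXO/O.., (2,1):+1/OXX/.XO/OX.*, (2,2):-1/OXX/.XO/O.X
[OXX/.XO/OX.] end (terminal -1, O#3); searched .XX/.XO/O.. to 4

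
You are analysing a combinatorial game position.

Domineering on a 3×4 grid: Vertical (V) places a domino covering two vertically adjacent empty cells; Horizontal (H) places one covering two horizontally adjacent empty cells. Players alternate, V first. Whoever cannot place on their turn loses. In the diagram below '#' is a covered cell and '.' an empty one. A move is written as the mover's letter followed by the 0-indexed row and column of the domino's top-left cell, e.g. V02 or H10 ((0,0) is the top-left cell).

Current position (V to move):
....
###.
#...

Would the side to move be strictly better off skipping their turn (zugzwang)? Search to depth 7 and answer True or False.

zugzwang(..../###./#..., V) = False

ply 1, V at ..../###./#... | V03=-1→...#/####/#...*; V13=-1→..../####/#..#
ply 2, H at ...#/####/#... | H00=+1→##.#/####/#...*; H01=+1→.###/####/#...; H21=+1→...#/####/###.; H22=+1→...#/####/#.##
ply 3: ##.#/####/#... is terminal -1 (V); from ..../###./#... depth 7
pass branch (H moves first from the same position):
  | ply 1, H at ..../###./#... | H00=+1→##../###./#...*; H01=+1→.##./###./#...; H02=+1→..##/###./#...; H21=+1→..../###./###.; H22=+1→..../###./#.##
  | ply 2, V at ##../###./#... | V03=-1→##.#/####/#...*; V13=-1→##../####/#..#
  | ply 3, H at ##.#/####/#... | H21=+1→##.#/####/###.*; H22=+1→##.#/####/#.##
  | ply 4: ##.#/####/###. is terminal -1 (V); from ..../###./#... depth 7
V moving scores -1; V passing scores -1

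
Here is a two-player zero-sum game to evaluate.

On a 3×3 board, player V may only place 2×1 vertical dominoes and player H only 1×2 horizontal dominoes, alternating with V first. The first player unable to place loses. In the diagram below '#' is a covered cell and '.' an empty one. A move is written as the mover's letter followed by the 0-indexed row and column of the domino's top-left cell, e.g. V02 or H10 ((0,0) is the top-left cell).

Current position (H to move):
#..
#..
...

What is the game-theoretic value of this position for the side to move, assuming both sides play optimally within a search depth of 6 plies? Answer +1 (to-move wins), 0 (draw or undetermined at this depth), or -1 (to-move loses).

value(#../#../..., H) = +1

p1 H@[#../#../...]: H01[###/#../...]-1 H11[#../###/...]+1* H20[#../#../##.]-1 H21[#../#../.##]-1
p2 V@[#../###/...] terminal -1; root [#../#../...] d6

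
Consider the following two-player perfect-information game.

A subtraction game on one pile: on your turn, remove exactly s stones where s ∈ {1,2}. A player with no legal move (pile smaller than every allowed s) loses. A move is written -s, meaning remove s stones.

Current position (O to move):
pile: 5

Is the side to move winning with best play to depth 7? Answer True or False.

ply 1, O at 5 | -1=-1→4; -2=+1→3*
ply 2, X at 3 | -1=-1→2*; -2=-1→1
ply 3, O at 2 | -1=-1→1; -2=+1→0*
ply 4: 0 is terminal -1 (X); from 5 depth 7

O winning at [5]: True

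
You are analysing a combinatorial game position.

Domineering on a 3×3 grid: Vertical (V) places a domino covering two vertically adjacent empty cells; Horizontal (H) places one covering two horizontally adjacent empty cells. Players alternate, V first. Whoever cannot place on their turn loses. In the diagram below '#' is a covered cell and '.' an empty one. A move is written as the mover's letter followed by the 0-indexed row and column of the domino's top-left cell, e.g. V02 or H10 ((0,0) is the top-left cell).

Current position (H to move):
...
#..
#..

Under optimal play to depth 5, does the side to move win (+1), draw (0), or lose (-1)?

[.../#../#..] H move#1: H00:-1/##./#../#.., H01:-1/.##/#../#.., H11:+1/.../###/#..*, H21:-1/.../#../###
[.../###/#..] end (terminal -1, V#2); searched .../#../#.. to 5

value(.../#../#.., H) = +1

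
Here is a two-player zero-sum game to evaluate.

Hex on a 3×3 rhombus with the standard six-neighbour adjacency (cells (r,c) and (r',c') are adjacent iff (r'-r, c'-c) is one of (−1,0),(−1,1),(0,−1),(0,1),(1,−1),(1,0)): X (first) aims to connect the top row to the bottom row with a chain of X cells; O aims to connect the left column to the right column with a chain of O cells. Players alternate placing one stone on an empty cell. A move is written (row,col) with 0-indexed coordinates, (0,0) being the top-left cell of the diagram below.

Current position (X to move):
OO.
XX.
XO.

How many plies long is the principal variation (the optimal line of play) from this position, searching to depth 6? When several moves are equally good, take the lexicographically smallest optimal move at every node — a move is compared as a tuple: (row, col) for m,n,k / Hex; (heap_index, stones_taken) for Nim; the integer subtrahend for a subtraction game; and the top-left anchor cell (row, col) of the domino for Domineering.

PV length from [OO./XX./XO.]: 1 ply

[OO./XX./XO.] X move#1: (0,2):+1/OOX/XX./XO.*, (1,2):-1/OO./XXX/XO., (2,2):-1/OO./XX./XOX
[OOX/XX./XO.] end (terminal -1, O#2); searched OO./XX./XO. to 6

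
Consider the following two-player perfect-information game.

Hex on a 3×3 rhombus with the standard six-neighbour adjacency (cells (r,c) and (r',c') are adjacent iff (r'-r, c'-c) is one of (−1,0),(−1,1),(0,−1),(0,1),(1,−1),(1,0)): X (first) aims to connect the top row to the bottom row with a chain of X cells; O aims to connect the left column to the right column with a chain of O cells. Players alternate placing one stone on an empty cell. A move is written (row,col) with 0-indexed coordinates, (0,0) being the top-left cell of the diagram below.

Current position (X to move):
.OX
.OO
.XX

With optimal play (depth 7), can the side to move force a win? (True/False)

[.OX/.OO/.XX] X move#1: (0,0):-1/XOX/.OO/.XX*, (1,0):-1/.OX/XOO/.XX, (2,0):-1/.OX/.OO/XXX
[XOX/.OO/.XX] O move#2: (1,0):+1/XOX/OOO/.XX*, (2,0):+1/XOX/.OO/OXX
[XOX/OOO/.XX] end (terminal -1, X#3); searched .OX/.OO/.XX to 7

X winning at [.OX/.OO/.XX]: False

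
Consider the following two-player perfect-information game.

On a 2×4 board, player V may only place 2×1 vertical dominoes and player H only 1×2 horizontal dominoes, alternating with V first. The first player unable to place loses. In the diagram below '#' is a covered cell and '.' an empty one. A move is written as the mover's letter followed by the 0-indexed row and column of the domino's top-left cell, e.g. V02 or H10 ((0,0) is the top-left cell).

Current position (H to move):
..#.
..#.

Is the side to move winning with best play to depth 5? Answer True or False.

H winning at [..#./..#.]: True

ply 1, H at ..#./..#. | H00=+1→###./..#.*; H10=+1→..#./###.
ply 2, V at ###./..#. | V03=-1→####/..##*
ply 3, H at ####/..## | H10=+1→####/####*
ply 4: ####/#### is terminal -1 (V); from ..#./..#. depth 5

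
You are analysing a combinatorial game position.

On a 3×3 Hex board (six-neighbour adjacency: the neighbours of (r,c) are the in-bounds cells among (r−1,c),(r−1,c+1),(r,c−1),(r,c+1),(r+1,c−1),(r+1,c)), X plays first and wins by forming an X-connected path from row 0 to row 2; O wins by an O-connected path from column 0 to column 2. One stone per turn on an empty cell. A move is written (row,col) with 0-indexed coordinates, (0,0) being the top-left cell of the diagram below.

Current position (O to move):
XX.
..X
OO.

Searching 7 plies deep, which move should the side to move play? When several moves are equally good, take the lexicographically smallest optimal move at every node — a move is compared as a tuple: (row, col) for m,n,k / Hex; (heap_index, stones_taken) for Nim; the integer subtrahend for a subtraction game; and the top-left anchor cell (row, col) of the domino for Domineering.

p1 O@[XX./..X/OO.]: (0,2)[XXO/..X/OO.]+1* (1,0)[XX./O.X/OO.]-1 (1,1)[XX./.OX/OO.]+1 (2,2)[XX./..X/OOO]+1
p2 X@[XXO/..X/OO.]: (1,0)[XXO/X.X/OO.]-1* (1,1)[XXO/.XX/OO.]-1 (2,2)[XXO/..X/OOX]-1
p3 O@[XXO/X.X/OO.]: (1,1)[XXO/XOX/OO.]+1* (2,2)[XXO/X.X/OOO]+1
p4 X@[XXO/XOX/OO.] terminal -1; root [XX./..X/OO.] d7

O's best at [XX./..X/OO.]: (0,2)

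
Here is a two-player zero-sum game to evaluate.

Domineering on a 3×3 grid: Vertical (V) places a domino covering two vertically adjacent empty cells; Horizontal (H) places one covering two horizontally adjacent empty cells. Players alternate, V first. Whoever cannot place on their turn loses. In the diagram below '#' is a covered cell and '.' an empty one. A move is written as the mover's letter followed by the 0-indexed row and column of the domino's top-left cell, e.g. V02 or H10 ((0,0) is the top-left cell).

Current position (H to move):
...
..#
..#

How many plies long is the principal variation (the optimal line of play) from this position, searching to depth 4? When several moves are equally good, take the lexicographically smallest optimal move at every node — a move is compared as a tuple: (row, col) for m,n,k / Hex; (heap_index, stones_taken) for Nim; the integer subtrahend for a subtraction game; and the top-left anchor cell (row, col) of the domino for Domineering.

PV length from [.../..#/..#]: 1 ply

ply 1, H at .../..#/..# | H00=-1→##./..#/..#; H01=-1→.##/..#/..#; H10=+1→.../###/..#*; H20=-1→.../..#/###
ply 2: .../###/..# is terminal -1 (V); from .../..#/..# depth 4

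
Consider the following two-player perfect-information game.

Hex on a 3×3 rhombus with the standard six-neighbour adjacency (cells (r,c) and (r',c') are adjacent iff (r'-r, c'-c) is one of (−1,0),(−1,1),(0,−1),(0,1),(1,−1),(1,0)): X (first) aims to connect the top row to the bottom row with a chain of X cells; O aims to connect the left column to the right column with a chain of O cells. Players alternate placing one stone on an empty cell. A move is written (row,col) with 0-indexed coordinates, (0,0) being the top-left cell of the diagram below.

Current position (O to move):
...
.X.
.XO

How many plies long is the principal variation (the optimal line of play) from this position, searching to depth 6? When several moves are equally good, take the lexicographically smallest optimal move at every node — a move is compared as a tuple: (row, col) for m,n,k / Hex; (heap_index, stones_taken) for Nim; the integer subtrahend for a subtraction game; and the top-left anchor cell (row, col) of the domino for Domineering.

PV length from [.../.X./.XO]: 2 plies

p1 O@[.../.X./.XO]: (0,0)[O../.X./.XO]-1* (0,1)[.O./.X./.XO]-1 (0,2)[..O/.X./.XO]-1 (1,0)[.../OX./.XO]-1 (1,2)[.../.XO/.XO]-1 (2,0)[.../.X./OXO]-1
p2 X@[O../.X./.XO]: (0,1)[OX./.X./.XO]+1* (0,2)[O.X/.X./.XO]+1 (1,0)[O../XX./.XO]+1 (1,2)[O../.XX/.XO]+1 (2,0)[O../.X./XXO]+1
p3 O@[OX./.X./.XO] terminal -1; root [.../.X./.XO] d6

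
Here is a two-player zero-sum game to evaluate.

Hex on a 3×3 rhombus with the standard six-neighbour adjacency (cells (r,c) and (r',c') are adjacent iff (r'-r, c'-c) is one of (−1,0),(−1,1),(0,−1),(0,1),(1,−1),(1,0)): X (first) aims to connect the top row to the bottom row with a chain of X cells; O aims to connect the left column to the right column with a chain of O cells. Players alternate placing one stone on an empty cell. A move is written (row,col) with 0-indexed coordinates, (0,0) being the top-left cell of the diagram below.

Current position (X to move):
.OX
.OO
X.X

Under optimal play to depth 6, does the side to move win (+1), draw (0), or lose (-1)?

p1 X@[.OX/.OO/X.X]: (0,0)[XOX/.OO/X.X]-1* (1,0)[.OX/XOO/X.X]-1 (2,1)[.OX/.OO/XXX]-1
p2 O@[XOX/.OO/X.X]: (1,0)[XOX/OOO/X.X]+1* (2,1)[XOX/.OO/XOX]-1
p3 X@[XOX/OOO/X.X] terminal -1; root [.OX/.OO/X.X] d6

value(.OX/.OO/X.X, X) = -1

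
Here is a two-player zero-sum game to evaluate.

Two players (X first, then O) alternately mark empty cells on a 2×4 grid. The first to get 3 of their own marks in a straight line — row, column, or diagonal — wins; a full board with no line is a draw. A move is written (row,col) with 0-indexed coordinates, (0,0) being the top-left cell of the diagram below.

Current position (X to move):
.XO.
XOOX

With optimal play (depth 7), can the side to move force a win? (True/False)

ply 1, X at .XO./XOOX | (0,0)=+0→XXO./XOOX*; (0,3)=+0→.XOX/XOOX
ply 2, O at XXO./XOOX | (0,3)=+0→XXOO/XOOX*
ply 3: XXOO/XOOX is terminal +0 (X); from .XO./XOOX depth 7

X winning at [.XO./XOOX]: False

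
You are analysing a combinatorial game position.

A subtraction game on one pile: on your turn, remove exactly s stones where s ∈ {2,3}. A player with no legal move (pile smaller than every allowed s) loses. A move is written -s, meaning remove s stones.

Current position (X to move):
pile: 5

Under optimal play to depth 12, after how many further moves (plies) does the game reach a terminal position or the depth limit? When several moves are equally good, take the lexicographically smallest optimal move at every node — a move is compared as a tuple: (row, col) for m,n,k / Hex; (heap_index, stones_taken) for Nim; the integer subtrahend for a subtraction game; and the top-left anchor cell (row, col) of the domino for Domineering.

p1 X@[5]: -2[3]-1* -3[2]-1
p2 O@[3]: -2[1]+1* -3[0]+1
p3 X@[1] terminal -1; root [5] d12

PV length from [5]: 2 plies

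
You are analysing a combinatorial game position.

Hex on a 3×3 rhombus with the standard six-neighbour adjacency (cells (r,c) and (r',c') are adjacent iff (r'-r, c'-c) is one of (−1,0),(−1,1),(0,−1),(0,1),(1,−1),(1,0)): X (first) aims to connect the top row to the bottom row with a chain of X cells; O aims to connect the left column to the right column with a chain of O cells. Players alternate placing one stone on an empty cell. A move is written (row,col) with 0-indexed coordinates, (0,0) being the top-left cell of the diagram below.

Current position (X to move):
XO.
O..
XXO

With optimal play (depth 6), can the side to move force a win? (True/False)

[XO./O../XXO] X move#1: (0,2):+1/XOX/O../XXO*, (1,1):-1/XO./OX./XXO, (1,2):-1/XO./O.X/XXO
[XOX/O../XXO] O move#2: (1,1):-1/XOX/OO./XXO*, (1,2):-1/XOX/O.O/XXO
[XOX/OO./XXO] X move#3: (1,2):+1/XOX/OOX/XXO*
[XOX/OOX/XXO] end (terminal -1, O#4); searched XO./O../XXO to 6

X winning at [XO./O../XXO]: True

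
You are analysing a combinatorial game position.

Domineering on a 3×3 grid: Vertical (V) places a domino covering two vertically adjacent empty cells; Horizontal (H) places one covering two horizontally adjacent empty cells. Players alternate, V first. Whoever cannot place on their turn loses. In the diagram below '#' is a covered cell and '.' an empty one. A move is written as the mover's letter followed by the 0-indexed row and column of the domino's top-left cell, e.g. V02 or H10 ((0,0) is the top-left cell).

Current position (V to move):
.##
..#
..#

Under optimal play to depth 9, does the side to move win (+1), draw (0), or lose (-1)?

ply 1, V at .##/..#/..# | V00=-1→###/#.#/..#; V10=+1→.##/#.#/#.#*; V11=+1→.##/.##/.##
ply 2: .##/#.#/#.# is terminal -1 (H); from .##/..#/..# depth 9

value(.##/..#/..#, V) = +1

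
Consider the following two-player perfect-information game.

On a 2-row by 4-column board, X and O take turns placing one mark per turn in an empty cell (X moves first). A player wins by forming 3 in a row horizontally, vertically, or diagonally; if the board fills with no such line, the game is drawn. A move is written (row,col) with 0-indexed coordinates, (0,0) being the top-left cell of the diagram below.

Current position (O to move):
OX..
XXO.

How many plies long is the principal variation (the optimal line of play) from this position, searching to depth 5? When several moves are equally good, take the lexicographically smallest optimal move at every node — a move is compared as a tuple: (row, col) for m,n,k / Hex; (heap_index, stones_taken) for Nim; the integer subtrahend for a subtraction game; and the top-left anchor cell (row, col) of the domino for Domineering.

PV length from [OX../XXO.]: 3 plies

ply 1, O at OX../XXO. | (0,2)=+0→OXO./XXO.*; (0,3)=+0→OX.O/XXO.; (1,3)=+0→OX../XXOO
ply 2, X at OXO./XXO. | (0,3)=+0→OXOX/XXO.*; (1,3)=+0→OXO./XXOX
ply 3, O at OXOX/XXO. | (1,3)=+0→OXOX/XXOO*
ply 4: OXOX/XXOO is terminal +0 (X); from OX../XXO. depth 5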